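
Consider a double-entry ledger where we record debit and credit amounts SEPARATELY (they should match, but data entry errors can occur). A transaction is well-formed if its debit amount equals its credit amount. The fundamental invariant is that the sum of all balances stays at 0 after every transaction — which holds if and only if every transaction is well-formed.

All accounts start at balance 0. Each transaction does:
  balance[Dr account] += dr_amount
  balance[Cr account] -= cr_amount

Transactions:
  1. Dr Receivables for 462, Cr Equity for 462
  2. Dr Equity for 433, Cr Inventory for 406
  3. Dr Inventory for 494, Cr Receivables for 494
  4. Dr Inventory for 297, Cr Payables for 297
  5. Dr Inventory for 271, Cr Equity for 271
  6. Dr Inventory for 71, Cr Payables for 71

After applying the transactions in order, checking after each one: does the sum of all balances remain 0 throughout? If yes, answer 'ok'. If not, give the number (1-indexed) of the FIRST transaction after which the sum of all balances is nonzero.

Answer: 2

Derivation:
After txn 1: dr=462 cr=462 sum_balances=0
After txn 2: dr=433 cr=406 sum_balances=27
After txn 3: dr=494 cr=494 sum_balances=27
After txn 4: dr=297 cr=297 sum_balances=27
After txn 5: dr=271 cr=271 sum_balances=27
After txn 6: dr=71 cr=71 sum_balances=27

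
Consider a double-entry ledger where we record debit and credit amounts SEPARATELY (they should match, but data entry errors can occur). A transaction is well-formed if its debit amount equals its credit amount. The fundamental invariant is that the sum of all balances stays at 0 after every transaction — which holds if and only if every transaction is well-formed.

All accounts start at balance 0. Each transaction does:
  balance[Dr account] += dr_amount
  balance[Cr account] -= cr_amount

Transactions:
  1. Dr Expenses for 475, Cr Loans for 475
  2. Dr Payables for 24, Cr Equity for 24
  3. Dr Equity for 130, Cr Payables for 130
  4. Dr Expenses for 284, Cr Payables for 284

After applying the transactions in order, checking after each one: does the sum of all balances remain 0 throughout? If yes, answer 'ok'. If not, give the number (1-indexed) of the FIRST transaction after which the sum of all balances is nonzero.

After txn 1: dr=475 cr=475 sum_balances=0
After txn 2: dr=24 cr=24 sum_balances=0
After txn 3: dr=130 cr=130 sum_balances=0
After txn 4: dr=284 cr=284 sum_balances=0

Answer: ok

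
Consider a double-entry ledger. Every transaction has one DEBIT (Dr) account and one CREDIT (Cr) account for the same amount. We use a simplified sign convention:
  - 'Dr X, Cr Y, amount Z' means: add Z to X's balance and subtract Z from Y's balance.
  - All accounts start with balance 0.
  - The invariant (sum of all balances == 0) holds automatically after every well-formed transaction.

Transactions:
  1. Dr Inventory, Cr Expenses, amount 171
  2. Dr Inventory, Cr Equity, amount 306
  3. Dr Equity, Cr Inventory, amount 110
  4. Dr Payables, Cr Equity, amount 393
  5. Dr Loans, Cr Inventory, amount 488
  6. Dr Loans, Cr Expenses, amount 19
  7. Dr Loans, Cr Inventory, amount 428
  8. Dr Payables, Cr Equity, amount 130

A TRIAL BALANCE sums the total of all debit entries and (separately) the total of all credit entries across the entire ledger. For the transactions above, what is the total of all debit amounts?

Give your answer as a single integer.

Txn 1: debit+=171
Txn 2: debit+=306
Txn 3: debit+=110
Txn 4: debit+=393
Txn 5: debit+=488
Txn 6: debit+=19
Txn 7: debit+=428
Txn 8: debit+=130
Total debits = 2045

Answer: 2045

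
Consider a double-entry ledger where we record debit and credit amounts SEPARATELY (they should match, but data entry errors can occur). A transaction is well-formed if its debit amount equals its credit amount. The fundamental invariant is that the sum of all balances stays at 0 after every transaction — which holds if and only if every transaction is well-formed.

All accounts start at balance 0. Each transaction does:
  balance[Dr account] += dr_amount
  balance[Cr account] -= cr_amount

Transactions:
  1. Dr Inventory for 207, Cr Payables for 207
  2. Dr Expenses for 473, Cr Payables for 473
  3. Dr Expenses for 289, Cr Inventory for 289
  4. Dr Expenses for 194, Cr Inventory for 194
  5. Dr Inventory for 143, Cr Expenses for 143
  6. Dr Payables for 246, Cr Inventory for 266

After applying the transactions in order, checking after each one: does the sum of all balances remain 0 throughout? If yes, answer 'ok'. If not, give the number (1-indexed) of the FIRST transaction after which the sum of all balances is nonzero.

Answer: 6

Derivation:
After txn 1: dr=207 cr=207 sum_balances=0
After txn 2: dr=473 cr=473 sum_balances=0
After txn 3: dr=289 cr=289 sum_balances=0
After txn 4: dr=194 cr=194 sum_balances=0
After txn 5: dr=143 cr=143 sum_balances=0
After txn 6: dr=246 cr=266 sum_balances=-20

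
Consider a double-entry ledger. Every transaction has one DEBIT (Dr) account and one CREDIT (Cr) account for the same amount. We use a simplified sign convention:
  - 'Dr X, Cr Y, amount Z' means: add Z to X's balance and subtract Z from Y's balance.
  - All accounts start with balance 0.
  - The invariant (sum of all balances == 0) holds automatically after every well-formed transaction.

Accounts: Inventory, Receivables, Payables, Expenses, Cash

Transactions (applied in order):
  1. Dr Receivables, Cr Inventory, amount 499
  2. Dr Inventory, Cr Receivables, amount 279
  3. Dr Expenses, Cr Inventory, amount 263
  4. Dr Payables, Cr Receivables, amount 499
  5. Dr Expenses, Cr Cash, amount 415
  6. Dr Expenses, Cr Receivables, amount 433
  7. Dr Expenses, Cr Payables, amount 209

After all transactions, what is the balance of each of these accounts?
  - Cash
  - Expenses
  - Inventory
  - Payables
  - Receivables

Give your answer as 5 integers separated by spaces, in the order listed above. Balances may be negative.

Answer: -415 1320 -483 290 -712

Derivation:
After txn 1 (Dr Receivables, Cr Inventory, amount 499): Inventory=-499 Receivables=499
After txn 2 (Dr Inventory, Cr Receivables, amount 279): Inventory=-220 Receivables=220
After txn 3 (Dr Expenses, Cr Inventory, amount 263): Expenses=263 Inventory=-483 Receivables=220
After txn 4 (Dr Payables, Cr Receivables, amount 499): Expenses=263 Inventory=-483 Payables=499 Receivables=-279
After txn 5 (Dr Expenses, Cr Cash, amount 415): Cash=-415 Expenses=678 Inventory=-483 Payables=499 Receivables=-279
After txn 6 (Dr Expenses, Cr Receivables, amount 433): Cash=-415 Expenses=1111 Inventory=-483 Payables=499 Receivables=-712
After txn 7 (Dr Expenses, Cr Payables, amount 209): Cash=-415 Expenses=1320 Inventory=-483 Payables=290 Receivables=-712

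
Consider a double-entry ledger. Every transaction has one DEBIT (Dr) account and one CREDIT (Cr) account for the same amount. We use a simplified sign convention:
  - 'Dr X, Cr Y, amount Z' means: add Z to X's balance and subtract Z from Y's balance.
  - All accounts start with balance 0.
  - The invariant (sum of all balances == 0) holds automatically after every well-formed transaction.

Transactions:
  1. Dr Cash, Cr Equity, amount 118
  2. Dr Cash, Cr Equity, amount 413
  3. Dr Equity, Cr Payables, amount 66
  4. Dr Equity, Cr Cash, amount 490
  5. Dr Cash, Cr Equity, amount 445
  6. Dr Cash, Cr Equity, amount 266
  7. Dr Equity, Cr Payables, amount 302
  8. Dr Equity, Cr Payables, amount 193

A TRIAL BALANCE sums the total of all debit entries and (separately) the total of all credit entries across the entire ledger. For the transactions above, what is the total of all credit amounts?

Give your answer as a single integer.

Txn 1: credit+=118
Txn 2: credit+=413
Txn 3: credit+=66
Txn 4: credit+=490
Txn 5: credit+=445
Txn 6: credit+=266
Txn 7: credit+=302
Txn 8: credit+=193
Total credits = 2293

Answer: 2293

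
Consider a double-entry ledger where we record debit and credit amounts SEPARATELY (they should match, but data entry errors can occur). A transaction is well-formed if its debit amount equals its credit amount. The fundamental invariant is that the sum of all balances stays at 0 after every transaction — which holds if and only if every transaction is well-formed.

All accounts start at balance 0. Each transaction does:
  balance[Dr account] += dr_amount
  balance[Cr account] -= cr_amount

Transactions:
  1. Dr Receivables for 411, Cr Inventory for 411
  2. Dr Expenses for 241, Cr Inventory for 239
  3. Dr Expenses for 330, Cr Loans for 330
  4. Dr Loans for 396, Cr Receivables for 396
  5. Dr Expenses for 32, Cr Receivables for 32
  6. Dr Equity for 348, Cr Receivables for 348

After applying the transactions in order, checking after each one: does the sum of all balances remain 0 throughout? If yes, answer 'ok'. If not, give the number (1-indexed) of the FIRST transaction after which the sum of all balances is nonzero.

After txn 1: dr=411 cr=411 sum_balances=0
After txn 2: dr=241 cr=239 sum_balances=2
After txn 3: dr=330 cr=330 sum_balances=2
After txn 4: dr=396 cr=396 sum_balances=2
After txn 5: dr=32 cr=32 sum_balances=2
After txn 6: dr=348 cr=348 sum_balances=2

Answer: 2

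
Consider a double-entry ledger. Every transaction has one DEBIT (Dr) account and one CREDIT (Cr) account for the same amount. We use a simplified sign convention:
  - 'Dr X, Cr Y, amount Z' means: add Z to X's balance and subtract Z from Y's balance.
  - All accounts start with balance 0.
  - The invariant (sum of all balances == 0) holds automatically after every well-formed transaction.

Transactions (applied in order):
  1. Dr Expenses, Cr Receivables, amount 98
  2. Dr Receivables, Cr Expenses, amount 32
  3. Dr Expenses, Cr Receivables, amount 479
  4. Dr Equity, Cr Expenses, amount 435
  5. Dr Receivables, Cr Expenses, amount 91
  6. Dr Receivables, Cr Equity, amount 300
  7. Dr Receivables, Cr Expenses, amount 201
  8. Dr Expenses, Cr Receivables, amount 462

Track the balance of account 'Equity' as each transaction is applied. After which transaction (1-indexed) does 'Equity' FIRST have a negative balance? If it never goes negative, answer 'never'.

Answer: never

Derivation:
After txn 1: Equity=0
After txn 2: Equity=0
After txn 3: Equity=0
After txn 4: Equity=435
After txn 5: Equity=435
After txn 6: Equity=135
After txn 7: Equity=135
After txn 8: Equity=135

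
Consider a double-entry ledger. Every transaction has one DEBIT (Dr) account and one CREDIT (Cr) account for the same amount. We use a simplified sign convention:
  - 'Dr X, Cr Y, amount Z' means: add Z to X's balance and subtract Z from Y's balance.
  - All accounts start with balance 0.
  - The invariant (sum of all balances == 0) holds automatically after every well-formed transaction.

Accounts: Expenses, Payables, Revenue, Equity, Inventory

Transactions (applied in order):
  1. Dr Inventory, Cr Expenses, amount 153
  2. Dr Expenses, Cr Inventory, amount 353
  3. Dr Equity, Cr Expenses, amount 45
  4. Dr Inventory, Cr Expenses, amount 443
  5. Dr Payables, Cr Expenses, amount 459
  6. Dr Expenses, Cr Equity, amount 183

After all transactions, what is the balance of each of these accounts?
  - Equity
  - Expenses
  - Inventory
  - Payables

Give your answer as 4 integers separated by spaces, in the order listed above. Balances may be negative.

Answer: -138 -564 243 459

Derivation:
After txn 1 (Dr Inventory, Cr Expenses, amount 153): Expenses=-153 Inventory=153
After txn 2 (Dr Expenses, Cr Inventory, amount 353): Expenses=200 Inventory=-200
After txn 3 (Dr Equity, Cr Expenses, amount 45): Equity=45 Expenses=155 Inventory=-200
After txn 4 (Dr Inventory, Cr Expenses, amount 443): Equity=45 Expenses=-288 Inventory=243
After txn 5 (Dr Payables, Cr Expenses, amount 459): Equity=45 Expenses=-747 Inventory=243 Payables=459
After txn 6 (Dr Expenses, Cr Equity, amount 183): Equity=-138 Expenses=-564 Inventory=243 Payables=459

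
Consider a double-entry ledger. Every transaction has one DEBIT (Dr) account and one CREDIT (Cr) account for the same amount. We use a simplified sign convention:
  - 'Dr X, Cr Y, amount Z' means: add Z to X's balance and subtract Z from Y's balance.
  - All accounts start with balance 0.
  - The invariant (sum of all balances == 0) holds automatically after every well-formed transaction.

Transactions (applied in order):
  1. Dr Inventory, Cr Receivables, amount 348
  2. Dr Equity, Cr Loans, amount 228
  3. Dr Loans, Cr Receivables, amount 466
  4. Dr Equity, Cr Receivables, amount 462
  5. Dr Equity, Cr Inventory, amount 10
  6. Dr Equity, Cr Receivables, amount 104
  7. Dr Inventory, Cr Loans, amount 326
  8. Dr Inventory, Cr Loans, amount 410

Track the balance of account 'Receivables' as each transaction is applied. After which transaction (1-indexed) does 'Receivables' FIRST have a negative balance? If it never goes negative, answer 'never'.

After txn 1: Receivables=-348

Answer: 1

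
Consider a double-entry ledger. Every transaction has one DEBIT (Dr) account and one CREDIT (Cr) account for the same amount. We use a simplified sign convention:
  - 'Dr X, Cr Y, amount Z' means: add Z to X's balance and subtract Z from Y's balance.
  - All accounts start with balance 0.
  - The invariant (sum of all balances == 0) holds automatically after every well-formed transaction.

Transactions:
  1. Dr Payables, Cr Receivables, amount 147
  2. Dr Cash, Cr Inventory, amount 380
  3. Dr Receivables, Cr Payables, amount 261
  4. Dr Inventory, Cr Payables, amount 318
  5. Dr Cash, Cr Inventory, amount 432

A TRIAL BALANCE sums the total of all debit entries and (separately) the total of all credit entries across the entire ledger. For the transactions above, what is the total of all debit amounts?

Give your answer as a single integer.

Answer: 1538

Derivation:
Txn 1: debit+=147
Txn 2: debit+=380
Txn 3: debit+=261
Txn 4: debit+=318
Txn 5: debit+=432
Total debits = 1538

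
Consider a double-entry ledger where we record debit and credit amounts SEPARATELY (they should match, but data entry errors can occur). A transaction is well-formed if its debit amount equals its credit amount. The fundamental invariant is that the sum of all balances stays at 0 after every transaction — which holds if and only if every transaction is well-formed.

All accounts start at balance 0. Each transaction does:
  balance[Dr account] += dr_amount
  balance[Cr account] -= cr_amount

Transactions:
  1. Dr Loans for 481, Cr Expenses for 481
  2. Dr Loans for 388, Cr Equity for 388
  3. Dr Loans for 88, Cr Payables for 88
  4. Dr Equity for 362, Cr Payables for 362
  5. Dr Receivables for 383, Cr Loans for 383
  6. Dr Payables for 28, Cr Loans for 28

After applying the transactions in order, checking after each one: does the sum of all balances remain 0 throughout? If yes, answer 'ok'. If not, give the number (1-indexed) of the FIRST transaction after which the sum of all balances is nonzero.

Answer: ok

Derivation:
After txn 1: dr=481 cr=481 sum_balances=0
After txn 2: dr=388 cr=388 sum_balances=0
After txn 3: dr=88 cr=88 sum_balances=0
After txn 4: dr=362 cr=362 sum_balances=0
After txn 5: dr=383 cr=383 sum_balances=0
After txn 6: dr=28 cr=28 sum_balances=0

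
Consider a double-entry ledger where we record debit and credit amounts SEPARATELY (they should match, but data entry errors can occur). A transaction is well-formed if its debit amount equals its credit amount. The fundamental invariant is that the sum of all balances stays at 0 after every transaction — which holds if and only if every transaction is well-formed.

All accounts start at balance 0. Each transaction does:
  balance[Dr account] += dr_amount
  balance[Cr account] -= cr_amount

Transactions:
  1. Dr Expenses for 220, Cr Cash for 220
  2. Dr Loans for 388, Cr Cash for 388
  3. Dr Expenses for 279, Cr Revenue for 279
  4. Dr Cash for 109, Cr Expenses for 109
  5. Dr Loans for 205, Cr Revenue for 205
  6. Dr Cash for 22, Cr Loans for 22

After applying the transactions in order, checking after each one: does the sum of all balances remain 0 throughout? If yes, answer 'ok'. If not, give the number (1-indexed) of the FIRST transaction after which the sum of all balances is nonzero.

Answer: ok

Derivation:
After txn 1: dr=220 cr=220 sum_balances=0
After txn 2: dr=388 cr=388 sum_balances=0
After txn 3: dr=279 cr=279 sum_balances=0
After txn 4: dr=109 cr=109 sum_balances=0
After txn 5: dr=205 cr=205 sum_balances=0
After txn 6: dr=22 cr=22 sum_balances=0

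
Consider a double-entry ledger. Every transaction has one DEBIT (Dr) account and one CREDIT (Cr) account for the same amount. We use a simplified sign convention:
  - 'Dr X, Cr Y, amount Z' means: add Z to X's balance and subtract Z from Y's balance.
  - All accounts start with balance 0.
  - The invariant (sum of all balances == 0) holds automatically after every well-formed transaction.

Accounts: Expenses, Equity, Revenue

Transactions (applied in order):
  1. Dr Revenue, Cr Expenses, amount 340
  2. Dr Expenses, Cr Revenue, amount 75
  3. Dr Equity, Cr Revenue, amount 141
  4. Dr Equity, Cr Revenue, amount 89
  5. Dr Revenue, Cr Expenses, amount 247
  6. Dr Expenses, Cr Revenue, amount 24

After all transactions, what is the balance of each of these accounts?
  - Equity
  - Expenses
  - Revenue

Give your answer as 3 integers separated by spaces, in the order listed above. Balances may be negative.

After txn 1 (Dr Revenue, Cr Expenses, amount 340): Expenses=-340 Revenue=340
After txn 2 (Dr Expenses, Cr Revenue, amount 75): Expenses=-265 Revenue=265
After txn 3 (Dr Equity, Cr Revenue, amount 141): Equity=141 Expenses=-265 Revenue=124
After txn 4 (Dr Equity, Cr Revenue, amount 89): Equity=230 Expenses=-265 Revenue=35
After txn 5 (Dr Revenue, Cr Expenses, amount 247): Equity=230 Expenses=-512 Revenue=282
After txn 6 (Dr Expenses, Cr Revenue, amount 24): Equity=230 Expenses=-488 Revenue=258

Answer: 230 -488 258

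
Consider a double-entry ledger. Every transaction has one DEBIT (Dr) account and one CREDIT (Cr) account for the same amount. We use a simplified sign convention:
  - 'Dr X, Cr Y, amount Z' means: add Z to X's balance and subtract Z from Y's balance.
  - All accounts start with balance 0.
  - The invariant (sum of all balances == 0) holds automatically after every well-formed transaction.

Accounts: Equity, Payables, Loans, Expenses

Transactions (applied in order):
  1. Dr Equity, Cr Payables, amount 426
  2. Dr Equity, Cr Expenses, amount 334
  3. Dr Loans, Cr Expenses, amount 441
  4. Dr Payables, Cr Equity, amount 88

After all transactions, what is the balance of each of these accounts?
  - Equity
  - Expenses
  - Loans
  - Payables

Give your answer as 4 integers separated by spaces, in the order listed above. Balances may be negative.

After txn 1 (Dr Equity, Cr Payables, amount 426): Equity=426 Payables=-426
After txn 2 (Dr Equity, Cr Expenses, amount 334): Equity=760 Expenses=-334 Payables=-426
After txn 3 (Dr Loans, Cr Expenses, amount 441): Equity=760 Expenses=-775 Loans=441 Payables=-426
After txn 4 (Dr Payables, Cr Equity, amount 88): Equity=672 Expenses=-775 Loans=441 Payables=-338

Answer: 672 -775 441 -338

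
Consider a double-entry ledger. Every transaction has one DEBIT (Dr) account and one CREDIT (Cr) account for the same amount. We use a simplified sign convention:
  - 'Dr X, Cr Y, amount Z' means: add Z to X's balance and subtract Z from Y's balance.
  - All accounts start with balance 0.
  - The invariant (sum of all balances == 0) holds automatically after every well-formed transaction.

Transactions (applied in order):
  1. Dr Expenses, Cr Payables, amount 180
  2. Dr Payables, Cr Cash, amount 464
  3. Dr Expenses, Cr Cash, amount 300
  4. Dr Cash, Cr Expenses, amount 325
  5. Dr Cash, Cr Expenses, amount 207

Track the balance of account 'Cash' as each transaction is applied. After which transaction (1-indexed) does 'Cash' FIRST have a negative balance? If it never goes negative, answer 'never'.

Answer: 2

Derivation:
After txn 1: Cash=0
After txn 2: Cash=-464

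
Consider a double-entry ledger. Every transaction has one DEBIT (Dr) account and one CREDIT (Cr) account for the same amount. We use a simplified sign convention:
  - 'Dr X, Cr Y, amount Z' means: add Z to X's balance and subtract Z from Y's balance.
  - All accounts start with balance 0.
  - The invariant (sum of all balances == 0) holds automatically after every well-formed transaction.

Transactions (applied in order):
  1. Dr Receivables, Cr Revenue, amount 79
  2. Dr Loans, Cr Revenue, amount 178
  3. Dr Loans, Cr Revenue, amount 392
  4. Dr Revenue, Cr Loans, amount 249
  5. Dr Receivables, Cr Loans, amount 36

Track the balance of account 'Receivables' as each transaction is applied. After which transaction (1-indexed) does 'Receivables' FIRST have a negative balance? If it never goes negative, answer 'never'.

Answer: never

Derivation:
After txn 1: Receivables=79
After txn 2: Receivables=79
After txn 3: Receivables=79
After txn 4: Receivables=79
After txn 5: Receivables=115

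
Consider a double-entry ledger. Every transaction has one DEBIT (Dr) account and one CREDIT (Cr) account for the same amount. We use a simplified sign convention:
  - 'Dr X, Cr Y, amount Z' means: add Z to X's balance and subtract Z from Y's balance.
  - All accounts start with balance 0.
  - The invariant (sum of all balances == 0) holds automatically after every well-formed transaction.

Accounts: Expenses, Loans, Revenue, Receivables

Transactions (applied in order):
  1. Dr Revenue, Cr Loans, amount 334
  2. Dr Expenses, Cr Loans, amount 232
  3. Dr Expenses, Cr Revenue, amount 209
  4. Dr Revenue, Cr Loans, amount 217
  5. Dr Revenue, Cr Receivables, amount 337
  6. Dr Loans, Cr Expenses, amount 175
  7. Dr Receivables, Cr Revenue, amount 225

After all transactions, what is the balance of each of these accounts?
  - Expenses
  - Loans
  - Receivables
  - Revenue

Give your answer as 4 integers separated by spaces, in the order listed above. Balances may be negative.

Answer: 266 -608 -112 454

Derivation:
After txn 1 (Dr Revenue, Cr Loans, amount 334): Loans=-334 Revenue=334
After txn 2 (Dr Expenses, Cr Loans, amount 232): Expenses=232 Loans=-566 Revenue=334
After txn 3 (Dr Expenses, Cr Revenue, amount 209): Expenses=441 Loans=-566 Revenue=125
After txn 4 (Dr Revenue, Cr Loans, amount 217): Expenses=441 Loans=-783 Revenue=342
After txn 5 (Dr Revenue, Cr Receivables, amount 337): Expenses=441 Loans=-783 Receivables=-337 Revenue=679
After txn 6 (Dr Loans, Cr Expenses, amount 175): Expenses=266 Loans=-608 Receivables=-337 Revenue=679
After txn 7 (Dr Receivables, Cr Revenue, amount 225): Expenses=266 Loans=-608 Receivables=-112 Revenue=454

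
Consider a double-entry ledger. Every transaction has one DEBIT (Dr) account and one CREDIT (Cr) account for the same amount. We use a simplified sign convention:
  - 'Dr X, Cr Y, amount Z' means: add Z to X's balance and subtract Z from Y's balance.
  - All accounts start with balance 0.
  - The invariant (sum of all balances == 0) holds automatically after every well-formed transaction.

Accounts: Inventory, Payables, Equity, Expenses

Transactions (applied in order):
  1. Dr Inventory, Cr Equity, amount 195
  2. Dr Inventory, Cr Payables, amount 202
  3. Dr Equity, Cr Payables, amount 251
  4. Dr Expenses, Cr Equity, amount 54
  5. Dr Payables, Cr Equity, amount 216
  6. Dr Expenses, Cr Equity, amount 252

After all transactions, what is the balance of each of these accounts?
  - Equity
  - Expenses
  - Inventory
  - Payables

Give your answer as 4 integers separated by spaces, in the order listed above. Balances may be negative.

Answer: -466 306 397 -237

Derivation:
After txn 1 (Dr Inventory, Cr Equity, amount 195): Equity=-195 Inventory=195
After txn 2 (Dr Inventory, Cr Payables, amount 202): Equity=-195 Inventory=397 Payables=-202
After txn 3 (Dr Equity, Cr Payables, amount 251): Equity=56 Inventory=397 Payables=-453
After txn 4 (Dr Expenses, Cr Equity, amount 54): Equity=2 Expenses=54 Inventory=397 Payables=-453
After txn 5 (Dr Payables, Cr Equity, amount 216): Equity=-214 Expenses=54 Inventory=397 Payables=-237
After txn 6 (Dr Expenses, Cr Equity, amount 252): Equity=-466 Expenses=306 Inventory=397 Payables=-237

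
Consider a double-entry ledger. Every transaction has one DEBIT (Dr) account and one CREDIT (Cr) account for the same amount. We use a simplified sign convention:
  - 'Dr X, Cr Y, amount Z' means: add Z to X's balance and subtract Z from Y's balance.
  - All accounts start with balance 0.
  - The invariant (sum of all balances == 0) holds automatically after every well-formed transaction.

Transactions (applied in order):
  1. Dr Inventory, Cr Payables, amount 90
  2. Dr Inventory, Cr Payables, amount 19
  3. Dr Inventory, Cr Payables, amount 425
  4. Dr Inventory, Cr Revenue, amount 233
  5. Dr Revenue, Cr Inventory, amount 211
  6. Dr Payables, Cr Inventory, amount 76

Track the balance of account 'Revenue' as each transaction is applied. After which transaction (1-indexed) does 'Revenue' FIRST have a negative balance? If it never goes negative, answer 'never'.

Answer: 4

Derivation:
After txn 1: Revenue=0
After txn 2: Revenue=0
After txn 3: Revenue=0
After txn 4: Revenue=-233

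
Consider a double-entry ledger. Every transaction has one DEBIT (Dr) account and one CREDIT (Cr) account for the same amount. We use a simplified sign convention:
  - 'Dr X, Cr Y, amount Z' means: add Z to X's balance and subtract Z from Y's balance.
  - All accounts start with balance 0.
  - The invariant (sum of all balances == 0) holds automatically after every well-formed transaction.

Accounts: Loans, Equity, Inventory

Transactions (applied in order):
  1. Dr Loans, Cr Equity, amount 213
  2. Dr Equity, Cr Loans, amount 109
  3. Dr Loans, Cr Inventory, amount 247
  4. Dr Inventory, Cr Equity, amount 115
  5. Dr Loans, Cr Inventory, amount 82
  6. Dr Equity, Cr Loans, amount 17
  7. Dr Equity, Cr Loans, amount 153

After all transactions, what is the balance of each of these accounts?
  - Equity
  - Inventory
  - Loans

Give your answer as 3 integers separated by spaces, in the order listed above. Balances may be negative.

After txn 1 (Dr Loans, Cr Equity, amount 213): Equity=-213 Loans=213
After txn 2 (Dr Equity, Cr Loans, amount 109): Equity=-104 Loans=104
After txn 3 (Dr Loans, Cr Inventory, amount 247): Equity=-104 Inventory=-247 Loans=351
After txn 4 (Dr Inventory, Cr Equity, amount 115): Equity=-219 Inventory=-132 Loans=351
After txn 5 (Dr Loans, Cr Inventory, amount 82): Equity=-219 Inventory=-214 Loans=433
After txn 6 (Dr Equity, Cr Loans, amount 17): Equity=-202 Inventory=-214 Loans=416
After txn 7 (Dr Equity, Cr Loans, amount 153): Equity=-49 Inventory=-214 Loans=263

Answer: -49 -214 263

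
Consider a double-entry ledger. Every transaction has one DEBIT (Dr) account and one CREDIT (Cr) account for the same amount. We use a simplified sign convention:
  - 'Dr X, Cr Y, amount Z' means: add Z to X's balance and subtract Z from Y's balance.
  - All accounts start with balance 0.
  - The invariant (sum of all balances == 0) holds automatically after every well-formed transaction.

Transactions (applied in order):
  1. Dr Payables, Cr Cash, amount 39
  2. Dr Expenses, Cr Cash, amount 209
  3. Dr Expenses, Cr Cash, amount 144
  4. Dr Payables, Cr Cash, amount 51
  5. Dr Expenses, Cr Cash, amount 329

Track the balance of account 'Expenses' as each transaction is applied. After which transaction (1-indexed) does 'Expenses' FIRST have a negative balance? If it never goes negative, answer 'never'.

After txn 1: Expenses=0
After txn 2: Expenses=209
After txn 3: Expenses=353
After txn 4: Expenses=353
After txn 5: Expenses=682

Answer: never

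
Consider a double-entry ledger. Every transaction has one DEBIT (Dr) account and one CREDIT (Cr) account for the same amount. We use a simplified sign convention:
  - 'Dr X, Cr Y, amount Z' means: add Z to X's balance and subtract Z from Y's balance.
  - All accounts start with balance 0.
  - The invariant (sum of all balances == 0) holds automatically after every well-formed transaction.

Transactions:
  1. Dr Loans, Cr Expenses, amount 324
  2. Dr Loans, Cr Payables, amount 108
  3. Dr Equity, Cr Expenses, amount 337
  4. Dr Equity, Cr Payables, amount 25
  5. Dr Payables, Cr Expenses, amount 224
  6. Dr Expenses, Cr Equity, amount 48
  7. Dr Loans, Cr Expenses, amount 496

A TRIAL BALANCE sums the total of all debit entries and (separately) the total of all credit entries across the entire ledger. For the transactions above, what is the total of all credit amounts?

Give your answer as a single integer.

Answer: 1562

Derivation:
Txn 1: credit+=324
Txn 2: credit+=108
Txn 3: credit+=337
Txn 4: credit+=25
Txn 5: credit+=224
Txn 6: credit+=48
Txn 7: credit+=496
Total credits = 1562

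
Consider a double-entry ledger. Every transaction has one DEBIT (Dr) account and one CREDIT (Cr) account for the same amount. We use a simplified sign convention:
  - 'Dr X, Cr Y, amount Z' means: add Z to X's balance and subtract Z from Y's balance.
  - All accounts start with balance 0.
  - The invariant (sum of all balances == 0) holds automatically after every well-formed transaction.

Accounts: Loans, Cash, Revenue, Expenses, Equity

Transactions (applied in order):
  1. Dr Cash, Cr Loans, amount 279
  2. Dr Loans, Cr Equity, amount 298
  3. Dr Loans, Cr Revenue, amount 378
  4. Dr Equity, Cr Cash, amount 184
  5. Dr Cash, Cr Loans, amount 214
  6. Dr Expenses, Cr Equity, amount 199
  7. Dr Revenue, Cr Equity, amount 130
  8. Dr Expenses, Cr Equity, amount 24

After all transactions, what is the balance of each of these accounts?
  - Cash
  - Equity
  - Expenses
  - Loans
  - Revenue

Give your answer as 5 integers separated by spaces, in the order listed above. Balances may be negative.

After txn 1 (Dr Cash, Cr Loans, amount 279): Cash=279 Loans=-279
After txn 2 (Dr Loans, Cr Equity, amount 298): Cash=279 Equity=-298 Loans=19
After txn 3 (Dr Loans, Cr Revenue, amount 378): Cash=279 Equity=-298 Loans=397 Revenue=-378
After txn 4 (Dr Equity, Cr Cash, amount 184): Cash=95 Equity=-114 Loans=397 Revenue=-378
After txn 5 (Dr Cash, Cr Loans, amount 214): Cash=309 Equity=-114 Loans=183 Revenue=-378
After txn 6 (Dr Expenses, Cr Equity, amount 199): Cash=309 Equity=-313 Expenses=199 Loans=183 Revenue=-378
After txn 7 (Dr Revenue, Cr Equity, amount 130): Cash=309 Equity=-443 Expenses=199 Loans=183 Revenue=-248
After txn 8 (Dr Expenses, Cr Equity, amount 24): Cash=309 Equity=-467 Expenses=223 Loans=183 Revenue=-248

Answer: 309 -467 223 183 -248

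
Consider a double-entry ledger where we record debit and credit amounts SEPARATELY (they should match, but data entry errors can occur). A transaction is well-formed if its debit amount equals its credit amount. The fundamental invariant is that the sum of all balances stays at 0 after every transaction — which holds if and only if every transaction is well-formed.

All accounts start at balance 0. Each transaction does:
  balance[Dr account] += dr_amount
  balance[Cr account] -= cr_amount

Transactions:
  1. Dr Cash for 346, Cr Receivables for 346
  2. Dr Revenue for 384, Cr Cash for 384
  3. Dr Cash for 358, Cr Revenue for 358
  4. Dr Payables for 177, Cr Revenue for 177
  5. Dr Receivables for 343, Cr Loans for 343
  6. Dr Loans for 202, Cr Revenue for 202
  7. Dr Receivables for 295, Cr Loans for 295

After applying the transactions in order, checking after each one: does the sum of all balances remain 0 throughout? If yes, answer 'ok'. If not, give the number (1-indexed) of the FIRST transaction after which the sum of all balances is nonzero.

Answer: ok

Derivation:
After txn 1: dr=346 cr=346 sum_balances=0
After txn 2: dr=384 cr=384 sum_balances=0
After txn 3: dr=358 cr=358 sum_balances=0
After txn 4: dr=177 cr=177 sum_balances=0
After txn 5: dr=343 cr=343 sum_balances=0
After txn 6: dr=202 cr=202 sum_balances=0
After txn 7: dr=295 cr=295 sum_balances=0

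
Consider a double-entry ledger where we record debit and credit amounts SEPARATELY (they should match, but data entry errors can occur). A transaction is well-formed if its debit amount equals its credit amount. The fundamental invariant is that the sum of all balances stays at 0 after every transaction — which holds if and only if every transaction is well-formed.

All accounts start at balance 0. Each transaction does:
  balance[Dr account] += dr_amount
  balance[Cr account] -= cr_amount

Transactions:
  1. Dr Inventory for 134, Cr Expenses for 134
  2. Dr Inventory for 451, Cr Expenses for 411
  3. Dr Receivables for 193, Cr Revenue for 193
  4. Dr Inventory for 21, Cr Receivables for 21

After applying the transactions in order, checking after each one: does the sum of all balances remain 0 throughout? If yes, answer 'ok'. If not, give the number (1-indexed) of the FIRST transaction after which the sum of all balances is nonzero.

After txn 1: dr=134 cr=134 sum_balances=0
After txn 2: dr=451 cr=411 sum_balances=40
After txn 3: dr=193 cr=193 sum_balances=40
After txn 4: dr=21 cr=21 sum_balances=40

Answer: 2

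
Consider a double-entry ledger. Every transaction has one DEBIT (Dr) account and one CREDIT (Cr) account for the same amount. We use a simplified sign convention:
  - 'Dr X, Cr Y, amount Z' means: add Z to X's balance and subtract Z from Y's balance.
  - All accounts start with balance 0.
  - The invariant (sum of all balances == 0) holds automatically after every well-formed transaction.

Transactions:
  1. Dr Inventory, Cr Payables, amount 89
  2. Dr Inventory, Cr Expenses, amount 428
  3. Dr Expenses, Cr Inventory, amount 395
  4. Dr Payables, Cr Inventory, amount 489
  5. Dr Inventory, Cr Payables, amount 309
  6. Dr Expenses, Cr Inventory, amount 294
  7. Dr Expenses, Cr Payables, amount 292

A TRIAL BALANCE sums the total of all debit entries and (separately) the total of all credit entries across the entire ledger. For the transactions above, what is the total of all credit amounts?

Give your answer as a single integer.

Txn 1: credit+=89
Txn 2: credit+=428
Txn 3: credit+=395
Txn 4: credit+=489
Txn 5: credit+=309
Txn 6: credit+=294
Txn 7: credit+=292
Total credits = 2296

Answer: 2296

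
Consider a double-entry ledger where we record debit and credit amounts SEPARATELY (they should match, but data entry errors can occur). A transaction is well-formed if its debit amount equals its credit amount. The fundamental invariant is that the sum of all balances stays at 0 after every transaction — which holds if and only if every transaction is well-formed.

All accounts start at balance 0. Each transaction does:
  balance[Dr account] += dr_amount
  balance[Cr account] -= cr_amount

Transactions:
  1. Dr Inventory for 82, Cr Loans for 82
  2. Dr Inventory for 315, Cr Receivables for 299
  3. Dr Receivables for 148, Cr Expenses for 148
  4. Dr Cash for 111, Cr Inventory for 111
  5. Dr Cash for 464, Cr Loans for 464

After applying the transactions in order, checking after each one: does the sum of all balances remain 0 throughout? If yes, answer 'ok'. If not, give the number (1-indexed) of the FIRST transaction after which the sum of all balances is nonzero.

Answer: 2

Derivation:
After txn 1: dr=82 cr=82 sum_balances=0
After txn 2: dr=315 cr=299 sum_balances=16
After txn 3: dr=148 cr=148 sum_balances=16
After txn 4: dr=111 cr=111 sum_balances=16
After txn 5: dr=464 cr=464 sum_balances=16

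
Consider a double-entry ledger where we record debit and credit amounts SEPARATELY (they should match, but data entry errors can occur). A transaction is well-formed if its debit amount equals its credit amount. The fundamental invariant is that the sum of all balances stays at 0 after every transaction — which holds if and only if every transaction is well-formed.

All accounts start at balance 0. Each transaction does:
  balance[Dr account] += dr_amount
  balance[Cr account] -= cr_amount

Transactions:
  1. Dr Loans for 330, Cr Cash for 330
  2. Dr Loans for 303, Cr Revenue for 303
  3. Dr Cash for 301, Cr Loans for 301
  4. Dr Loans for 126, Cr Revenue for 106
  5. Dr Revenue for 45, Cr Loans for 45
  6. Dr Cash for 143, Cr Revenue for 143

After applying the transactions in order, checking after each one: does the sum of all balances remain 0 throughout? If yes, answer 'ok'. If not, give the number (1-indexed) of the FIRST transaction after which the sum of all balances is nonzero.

Answer: 4

Derivation:
After txn 1: dr=330 cr=330 sum_balances=0
After txn 2: dr=303 cr=303 sum_balances=0
After txn 3: dr=301 cr=301 sum_balances=0
After txn 4: dr=126 cr=106 sum_balances=20
After txn 5: dr=45 cr=45 sum_balances=20
After txn 6: dr=143 cr=143 sum_balances=20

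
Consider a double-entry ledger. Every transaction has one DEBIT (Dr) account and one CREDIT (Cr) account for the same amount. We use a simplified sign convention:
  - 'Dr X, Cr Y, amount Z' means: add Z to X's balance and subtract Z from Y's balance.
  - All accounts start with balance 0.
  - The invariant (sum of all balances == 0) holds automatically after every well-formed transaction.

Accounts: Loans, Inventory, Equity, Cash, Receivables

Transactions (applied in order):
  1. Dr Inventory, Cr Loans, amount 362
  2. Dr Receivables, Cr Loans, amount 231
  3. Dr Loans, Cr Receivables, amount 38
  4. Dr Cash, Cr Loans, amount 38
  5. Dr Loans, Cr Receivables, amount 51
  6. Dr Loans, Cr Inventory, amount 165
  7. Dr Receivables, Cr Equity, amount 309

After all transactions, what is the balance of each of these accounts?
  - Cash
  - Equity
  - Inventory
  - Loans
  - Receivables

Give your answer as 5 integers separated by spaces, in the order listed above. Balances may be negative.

Answer: 38 -309 197 -377 451

Derivation:
After txn 1 (Dr Inventory, Cr Loans, amount 362): Inventory=362 Loans=-362
After txn 2 (Dr Receivables, Cr Loans, amount 231): Inventory=362 Loans=-593 Receivables=231
After txn 3 (Dr Loans, Cr Receivables, amount 38): Inventory=362 Loans=-555 Receivables=193
After txn 4 (Dr Cash, Cr Loans, amount 38): Cash=38 Inventory=362 Loans=-593 Receivables=193
After txn 5 (Dr Loans, Cr Receivables, amount 51): Cash=38 Inventory=362 Loans=-542 Receivables=142
After txn 6 (Dr Loans, Cr Inventory, amount 165): Cash=38 Inventory=197 Loans=-377 Receivables=142
After txn 7 (Dr Receivables, Cr Equity, amount 309): Cash=38 Equity=-309 Inventory=197 Loans=-377 Receivables=451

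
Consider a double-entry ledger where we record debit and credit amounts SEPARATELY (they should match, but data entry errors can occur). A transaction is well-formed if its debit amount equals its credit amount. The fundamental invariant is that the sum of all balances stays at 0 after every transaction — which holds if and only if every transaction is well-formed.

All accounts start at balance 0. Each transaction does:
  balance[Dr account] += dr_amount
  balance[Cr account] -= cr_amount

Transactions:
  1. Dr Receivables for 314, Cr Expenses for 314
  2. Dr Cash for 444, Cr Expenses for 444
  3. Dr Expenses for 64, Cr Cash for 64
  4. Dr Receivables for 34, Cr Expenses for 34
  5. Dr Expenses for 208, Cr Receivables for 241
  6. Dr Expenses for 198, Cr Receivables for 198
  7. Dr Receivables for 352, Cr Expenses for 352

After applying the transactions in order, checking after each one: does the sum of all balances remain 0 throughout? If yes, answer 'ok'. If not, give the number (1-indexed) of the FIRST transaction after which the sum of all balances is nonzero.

Answer: 5

Derivation:
After txn 1: dr=314 cr=314 sum_balances=0
After txn 2: dr=444 cr=444 sum_balances=0
After txn 3: dr=64 cr=64 sum_balances=0
After txn 4: dr=34 cr=34 sum_balances=0
After txn 5: dr=208 cr=241 sum_balances=-33
After txn 6: dr=198 cr=198 sum_balances=-33
After txn 7: dr=352 cr=352 sum_balances=-33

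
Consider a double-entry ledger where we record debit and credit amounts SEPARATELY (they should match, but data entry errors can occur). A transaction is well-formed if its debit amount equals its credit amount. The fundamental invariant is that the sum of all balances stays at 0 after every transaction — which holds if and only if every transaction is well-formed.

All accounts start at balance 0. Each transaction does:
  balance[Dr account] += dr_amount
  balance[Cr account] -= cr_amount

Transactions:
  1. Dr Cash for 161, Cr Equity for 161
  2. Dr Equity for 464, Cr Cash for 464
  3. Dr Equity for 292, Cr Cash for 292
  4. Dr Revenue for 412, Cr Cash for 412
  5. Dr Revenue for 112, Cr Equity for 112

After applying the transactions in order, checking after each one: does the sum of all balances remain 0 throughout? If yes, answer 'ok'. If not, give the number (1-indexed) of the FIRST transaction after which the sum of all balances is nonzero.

Answer: ok

Derivation:
After txn 1: dr=161 cr=161 sum_balances=0
After txn 2: dr=464 cr=464 sum_balances=0
After txn 3: dr=292 cr=292 sum_balances=0
After txn 4: dr=412 cr=412 sum_balances=0
After txn 5: dr=112 cr=112 sum_balances=0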